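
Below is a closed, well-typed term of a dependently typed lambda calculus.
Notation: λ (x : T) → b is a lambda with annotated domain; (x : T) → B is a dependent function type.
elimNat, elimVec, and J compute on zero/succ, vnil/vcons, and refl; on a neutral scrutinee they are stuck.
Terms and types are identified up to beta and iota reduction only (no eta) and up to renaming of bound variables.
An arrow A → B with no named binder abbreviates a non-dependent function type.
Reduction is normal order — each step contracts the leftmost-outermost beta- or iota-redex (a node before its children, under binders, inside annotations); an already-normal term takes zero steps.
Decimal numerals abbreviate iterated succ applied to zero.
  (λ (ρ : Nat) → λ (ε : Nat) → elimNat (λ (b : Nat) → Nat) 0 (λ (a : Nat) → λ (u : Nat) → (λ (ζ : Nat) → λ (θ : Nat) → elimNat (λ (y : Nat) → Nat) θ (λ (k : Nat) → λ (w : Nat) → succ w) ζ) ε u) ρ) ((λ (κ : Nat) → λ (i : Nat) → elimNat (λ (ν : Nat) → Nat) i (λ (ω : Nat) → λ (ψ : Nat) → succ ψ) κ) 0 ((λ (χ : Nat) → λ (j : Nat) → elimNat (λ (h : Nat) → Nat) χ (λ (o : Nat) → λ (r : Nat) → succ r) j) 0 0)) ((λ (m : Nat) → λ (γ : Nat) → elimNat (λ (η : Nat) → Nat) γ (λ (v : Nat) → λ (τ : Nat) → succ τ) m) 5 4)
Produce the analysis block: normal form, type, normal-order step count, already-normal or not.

normal form:
  0
inferred type:
  Nat
steps to reach normal form (normal order): 57
already normal: no
first contracted redex: a beta-redex


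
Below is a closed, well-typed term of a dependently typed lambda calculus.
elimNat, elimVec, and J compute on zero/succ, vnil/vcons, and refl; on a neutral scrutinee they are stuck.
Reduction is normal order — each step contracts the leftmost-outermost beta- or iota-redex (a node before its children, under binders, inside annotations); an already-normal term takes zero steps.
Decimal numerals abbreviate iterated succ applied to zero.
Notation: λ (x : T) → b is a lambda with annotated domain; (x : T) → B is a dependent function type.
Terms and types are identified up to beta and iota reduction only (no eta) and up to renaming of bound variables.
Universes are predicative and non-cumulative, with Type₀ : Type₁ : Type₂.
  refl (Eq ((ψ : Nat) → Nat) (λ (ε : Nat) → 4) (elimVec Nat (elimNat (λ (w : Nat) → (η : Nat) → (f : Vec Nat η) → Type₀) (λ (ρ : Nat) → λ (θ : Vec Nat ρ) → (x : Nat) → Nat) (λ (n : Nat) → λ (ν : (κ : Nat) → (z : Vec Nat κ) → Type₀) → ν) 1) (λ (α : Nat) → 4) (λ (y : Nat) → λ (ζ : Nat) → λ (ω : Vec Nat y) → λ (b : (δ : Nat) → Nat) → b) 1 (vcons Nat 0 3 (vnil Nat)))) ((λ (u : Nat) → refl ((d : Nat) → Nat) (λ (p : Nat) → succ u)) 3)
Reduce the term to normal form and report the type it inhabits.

reduced normal form:
  refl (Eq ((ψ : Nat) → Nat) (λ (ε : Nat) → 4) (λ (w : Nat) → 4)) (refl ((η : Nat) → Nat) (λ (f : Nat) → 4))
the term's type:
  Eq (Eq ((ψ : Nat) → Nat) (λ (ε : Nat) → 4) (λ (w : Nat) → 4)) (refl ((η : Nat) → Nat) (λ (f : Nat) → 4)) (refl ((ρ : Nat) → Nat) (λ (θ : Nat) → 4))


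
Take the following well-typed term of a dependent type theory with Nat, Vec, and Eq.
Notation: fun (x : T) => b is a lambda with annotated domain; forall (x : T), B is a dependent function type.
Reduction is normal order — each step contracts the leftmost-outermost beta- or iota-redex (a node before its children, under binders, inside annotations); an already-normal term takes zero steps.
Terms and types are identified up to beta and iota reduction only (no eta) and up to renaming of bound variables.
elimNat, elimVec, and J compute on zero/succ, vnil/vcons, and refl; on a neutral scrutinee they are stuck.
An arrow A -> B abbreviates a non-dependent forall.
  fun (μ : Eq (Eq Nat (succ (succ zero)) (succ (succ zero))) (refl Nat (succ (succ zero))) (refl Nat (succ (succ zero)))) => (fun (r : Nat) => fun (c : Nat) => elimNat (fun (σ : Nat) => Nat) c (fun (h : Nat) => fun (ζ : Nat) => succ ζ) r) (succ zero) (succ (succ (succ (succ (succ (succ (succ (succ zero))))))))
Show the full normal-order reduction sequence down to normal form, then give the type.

normal-order reduction sequence:
  fun (μ : Eq (Eq Nat (succ (succ zero)) (succ (succ zero))) (refl Nat (succ (succ zero))) (refl Nat (succ (succ zero)))) => (fun (r : Nat) => fun (c : Nat) => elimNat (fun (σ : Nat) => Nat) c (fun (h : Nat) => fun (ζ : Nat) => succ ζ) r) (succ zero) (succ (succ (succ (succ (succ (succ (succ (succ zero))))))))
  ~> fun (μ : Eq (Eq Nat (succ (succ zero)) (succ (succ zero))) (refl Nat (succ (succ zero))) (refl Nat (succ (succ zero)))) => (fun (r : Nat) => elimNat (fun (c : Nat) => Nat) r (fun (σ : Nat) => fun (h : Nat) => succ h) (succ zero)) (succ (succ (succ (succ (succ (succ (succ (succ zero))))))))
  ~> fun (μ : Eq (Eq Nat (succ (succ zero)) (succ (succ zero))) (refl Nat (succ (succ zero))) (refl Nat (succ (succ zero)))) => elimNat (fun (r : Nat) => Nat) (succ (succ (succ (succ (succ (succ (succ (succ zero)))))))) (fun (c : Nat) => fun (σ : Nat) => succ σ) (succ zero)
  ~> fun (μ : Eq (Eq Nat (succ (succ zero)) (succ (succ zero))) (refl Nat (succ (succ zero))) (refl Nat (succ (succ zero)))) => (fun (r : Nat) => fun (c : Nat) => succ c) zero (elimNat (fun (σ : Nat) => Nat) (succ (succ (succ (succ (succ (succ (succ (succ zero)))))))) (fun (h : Nat) => fun (ζ : Nat) => succ ζ) zero)
  ~> fun (μ : Eq (Eq Nat (succ (succ zero)) (succ (succ zero))) (refl Nat (succ (succ zero))) (refl Nat (succ (succ zero)))) => (fun (r : Nat) => succ r) (elimNat (fun (c : Nat) => Nat) (succ (succ (succ (succ (succ (succ (succ (succ zero)))))))) (fun (σ : Nat) => fun (h : Nat) => succ h) zero)
  ~> fun (μ : Eq (Eq Nat (succ (succ zero)) (succ (succ zero))) (refl Nat (succ (succ zero))) (refl Nat (succ (succ zero)))) => succ (elimNat (fun (r : Nat) => Nat) (succ (succ (succ (succ (succ (succ (succ (succ zero)))))))) (fun (c : Nat) => fun (σ : Nat) => succ σ) zero)
  ~> fun (μ : Eq (Eq Nat (succ (succ zero)) (succ (succ zero))) (refl Nat (succ (succ zero))) (refl Nat (succ (succ zero)))) => succ (succ (succ (succ (succ (succ (succ (succ (succ zero))))))))
the term's type:
  Eq (Eq Nat (succ (succ zero)) (succ (succ zero))) (refl Nat (succ (succ zero))) (refl Nat (succ (succ zero))) -> Nat


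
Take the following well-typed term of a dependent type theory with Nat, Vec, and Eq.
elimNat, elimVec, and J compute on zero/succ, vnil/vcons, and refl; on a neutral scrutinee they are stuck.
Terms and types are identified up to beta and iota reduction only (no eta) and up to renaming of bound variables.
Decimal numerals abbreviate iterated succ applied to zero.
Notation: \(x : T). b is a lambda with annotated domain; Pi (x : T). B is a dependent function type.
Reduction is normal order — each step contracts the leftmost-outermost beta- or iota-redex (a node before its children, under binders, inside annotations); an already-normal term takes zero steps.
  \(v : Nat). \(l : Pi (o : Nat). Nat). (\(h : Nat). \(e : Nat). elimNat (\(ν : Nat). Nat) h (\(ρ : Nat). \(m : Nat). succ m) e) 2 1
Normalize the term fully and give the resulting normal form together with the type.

reduced normal form:
  \(v : Nat). \(l : Pi (o : Nat). Nat). 3
type:
  Pi (v : Nat). Pi (l : Pi (o : Nat). Nat). Nat


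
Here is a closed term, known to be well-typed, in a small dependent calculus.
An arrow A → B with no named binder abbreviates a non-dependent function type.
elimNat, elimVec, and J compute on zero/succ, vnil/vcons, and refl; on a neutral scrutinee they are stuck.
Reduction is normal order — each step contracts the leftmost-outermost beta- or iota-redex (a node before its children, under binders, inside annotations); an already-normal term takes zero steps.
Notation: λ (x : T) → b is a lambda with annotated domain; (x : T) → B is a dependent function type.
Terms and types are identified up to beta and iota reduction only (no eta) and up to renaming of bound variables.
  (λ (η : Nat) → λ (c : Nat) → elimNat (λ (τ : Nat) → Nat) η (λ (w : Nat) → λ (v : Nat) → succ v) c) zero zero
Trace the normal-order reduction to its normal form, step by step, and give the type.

normal-order reduction sequence:
  (λ (η : Nat) → λ (c : Nat) → elimNat (λ (τ : Nat) → Nat) η (λ (w : Nat) → λ (v : Nat) → succ v) c) zero zero
  ~> (λ (η : Nat) → elimNat (λ (c : Nat) → Nat) zero (λ (τ : Nat) → λ (w : Nat) → succ w) η) zero
  ~> elimNat (λ (η : Nat) → Nat) zero (λ (c : Nat) → λ (τ : Nat) → succ τ) zero
  ~> zero
type:
  Nat


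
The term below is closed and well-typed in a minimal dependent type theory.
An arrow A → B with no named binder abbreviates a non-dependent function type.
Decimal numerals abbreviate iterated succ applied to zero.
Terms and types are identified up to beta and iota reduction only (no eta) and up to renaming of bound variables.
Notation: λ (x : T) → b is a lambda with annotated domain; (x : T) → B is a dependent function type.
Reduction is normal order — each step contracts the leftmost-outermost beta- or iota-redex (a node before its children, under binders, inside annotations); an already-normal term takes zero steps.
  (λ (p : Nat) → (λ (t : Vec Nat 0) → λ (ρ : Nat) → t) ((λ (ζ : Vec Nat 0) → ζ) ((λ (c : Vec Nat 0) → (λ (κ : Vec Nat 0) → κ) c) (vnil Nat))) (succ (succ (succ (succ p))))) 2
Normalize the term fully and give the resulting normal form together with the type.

normal form:
  vnil Nat
inferred type:
  Vec Nat 0


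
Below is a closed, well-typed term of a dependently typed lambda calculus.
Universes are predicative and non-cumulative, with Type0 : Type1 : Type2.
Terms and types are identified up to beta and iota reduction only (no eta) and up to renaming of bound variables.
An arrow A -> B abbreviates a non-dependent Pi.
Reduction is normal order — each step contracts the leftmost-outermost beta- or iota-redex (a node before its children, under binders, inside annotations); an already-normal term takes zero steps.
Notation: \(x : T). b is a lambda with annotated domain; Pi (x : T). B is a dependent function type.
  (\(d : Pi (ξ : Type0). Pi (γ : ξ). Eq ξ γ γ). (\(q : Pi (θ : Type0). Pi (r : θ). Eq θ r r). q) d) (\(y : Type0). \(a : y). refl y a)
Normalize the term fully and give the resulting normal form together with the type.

resulting normal form:
  \(d : Type0). \(ξ : d). refl d ξ
type:
  Pi (d : Type0). Pi (ξ : d). Eq d ξ ξ


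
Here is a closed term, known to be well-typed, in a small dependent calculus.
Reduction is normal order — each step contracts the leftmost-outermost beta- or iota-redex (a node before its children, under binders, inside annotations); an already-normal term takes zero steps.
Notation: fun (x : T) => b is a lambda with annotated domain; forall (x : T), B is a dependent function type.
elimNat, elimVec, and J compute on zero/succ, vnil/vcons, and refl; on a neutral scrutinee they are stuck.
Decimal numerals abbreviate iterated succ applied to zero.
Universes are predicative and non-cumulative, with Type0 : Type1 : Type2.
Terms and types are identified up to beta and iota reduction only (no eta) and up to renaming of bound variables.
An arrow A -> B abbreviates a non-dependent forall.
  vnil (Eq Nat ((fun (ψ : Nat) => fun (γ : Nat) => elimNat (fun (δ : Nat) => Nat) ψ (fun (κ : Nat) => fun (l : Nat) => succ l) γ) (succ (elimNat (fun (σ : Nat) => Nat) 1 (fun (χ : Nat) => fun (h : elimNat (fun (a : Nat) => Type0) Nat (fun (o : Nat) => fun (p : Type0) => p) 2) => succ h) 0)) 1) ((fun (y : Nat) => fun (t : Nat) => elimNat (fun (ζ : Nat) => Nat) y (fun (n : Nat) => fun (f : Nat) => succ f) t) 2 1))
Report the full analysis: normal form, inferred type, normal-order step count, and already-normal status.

normal form:
  vnil (Eq Nat 3 3)
inferred type:
  Vec (Eq Nat 3 3) 0
normal-order step count: 13
already normal: no
first redex: a beta-redex


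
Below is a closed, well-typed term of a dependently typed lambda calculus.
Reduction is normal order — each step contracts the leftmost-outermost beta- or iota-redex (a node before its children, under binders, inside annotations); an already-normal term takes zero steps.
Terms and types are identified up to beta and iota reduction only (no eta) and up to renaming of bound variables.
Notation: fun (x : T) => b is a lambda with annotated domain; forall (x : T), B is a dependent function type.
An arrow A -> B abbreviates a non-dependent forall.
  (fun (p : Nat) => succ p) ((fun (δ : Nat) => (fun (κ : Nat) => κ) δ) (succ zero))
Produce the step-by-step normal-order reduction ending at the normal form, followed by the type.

reduction (normal order):
  (fun (p : Nat) => succ p) ((fun (δ : Nat) => (fun (κ : Nat) => κ) δ) (succ zero))
  ~> succ ((fun (p : Nat) => (fun (δ : Nat) => δ) p) (succ zero))
  ~> succ ((fun (p : Nat) => p) (succ zero))
  ~> succ (succ zero)
the term's type:
  Nat


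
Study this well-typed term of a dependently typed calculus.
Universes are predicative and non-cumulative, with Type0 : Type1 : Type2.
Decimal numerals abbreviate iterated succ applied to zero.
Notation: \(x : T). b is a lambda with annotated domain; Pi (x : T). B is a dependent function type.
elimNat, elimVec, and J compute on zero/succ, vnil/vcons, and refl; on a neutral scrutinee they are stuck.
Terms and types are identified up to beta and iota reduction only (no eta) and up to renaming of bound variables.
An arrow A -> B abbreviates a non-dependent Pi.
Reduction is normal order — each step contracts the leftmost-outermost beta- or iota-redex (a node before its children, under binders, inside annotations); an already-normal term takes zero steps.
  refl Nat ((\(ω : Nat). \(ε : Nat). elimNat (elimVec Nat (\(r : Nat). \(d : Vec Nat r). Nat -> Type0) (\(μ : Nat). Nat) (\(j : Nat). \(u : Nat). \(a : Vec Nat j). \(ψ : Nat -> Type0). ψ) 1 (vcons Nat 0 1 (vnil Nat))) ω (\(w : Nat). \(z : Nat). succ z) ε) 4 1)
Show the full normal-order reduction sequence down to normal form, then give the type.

reduction (normal order):
  refl Nat ((\(ω : Nat). \(ε : Nat). elimNat (elimVec Nat (\(r : Nat). \(d : Vec Nat r). Nat -> Type0) (\(μ : Nat). Nat) (\(j : Nat). \(u : Nat). \(a : Vec Nat j). \(ψ : Nat -> Type0). ψ) 1 (vcons Nat 0 1 (vnil Nat))) ω (\(w : Nat). \(z : Nat). succ z) ε) 4 1)
  ~> refl Nat ((\(ω : Nat). elimNat (elimVec Nat (\(ε : Nat). \(r : Vec Nat ε). Nat -> Type0) (\(d : Nat). Nat) (\(μ : Nat). \(j : Nat). \(u : Vec Nat μ). \(a : Nat -> Type0). a) 1 (vcons Nat 0 1 (vnil Nat))) 4 (\(ψ : Nat). \(w : Nat). succ w) ω) 1)
  ~> refl Nat (elimNat (elimVec Nat (\(ω : Nat). \(ε : Vec Nat ω). Nat -> Type0) (\(r : Nat). Nat) (\(d : Nat). \(μ : Nat). \(j : Vec Nat d). \(u : Nat -> Type0). u) 1 (vcons Nat 0 1 (vnil Nat))) 4 (\(a : Nat). \(ψ : Nat). succ ψ) 1)
  ~> refl Nat ((\(ω : Nat). \(ε : Nat). succ ε) 0 (elimNat (elimVec Nat (\(r : Nat). \(d : Vec Nat r). Nat -> Type0) (\(μ : Nat). Nat) (\(j : Nat). \(u : Nat). \(a : Vec Nat j). \(ψ : Nat -> Type0). ψ) 1 (vcons Nat 0 1 (vnil Nat))) 4 (\(w : Nat). \(z : Nat). succ z) 0))
  ~> refl Nat ((\(ω : Nat). succ ω) (elimNat (elimVec Nat (\(ε : Nat). \(r : Vec Nat ε). Nat -> Type0) (\(d : Nat). Nat) (\(μ : Nat). \(j : Nat). \(u : Vec Nat μ). \(a : Nat -> Type0). a) 1 (vcons Nat 0 1 (vnil Nat))) 4 (\(ψ : Nat). \(w : Nat). succ w) 0))
  ~> refl Nat (succ (elimNat (elimVec Nat (\(ω : Nat). \(ε : Vec Nat ω). Nat -> Type0) (\(r : Nat). Nat) (\(d : Nat). \(μ : Nat). \(j : Vec Nat d). \(u : Nat -> Type0). u) 1 (vcons Nat 0 1 (vnil Nat))) 4 (\(a : Nat). \(ψ : Nat). succ ψ) 0))
  ~> refl Nat 5
inferred type:
  Eq Nat 5 5


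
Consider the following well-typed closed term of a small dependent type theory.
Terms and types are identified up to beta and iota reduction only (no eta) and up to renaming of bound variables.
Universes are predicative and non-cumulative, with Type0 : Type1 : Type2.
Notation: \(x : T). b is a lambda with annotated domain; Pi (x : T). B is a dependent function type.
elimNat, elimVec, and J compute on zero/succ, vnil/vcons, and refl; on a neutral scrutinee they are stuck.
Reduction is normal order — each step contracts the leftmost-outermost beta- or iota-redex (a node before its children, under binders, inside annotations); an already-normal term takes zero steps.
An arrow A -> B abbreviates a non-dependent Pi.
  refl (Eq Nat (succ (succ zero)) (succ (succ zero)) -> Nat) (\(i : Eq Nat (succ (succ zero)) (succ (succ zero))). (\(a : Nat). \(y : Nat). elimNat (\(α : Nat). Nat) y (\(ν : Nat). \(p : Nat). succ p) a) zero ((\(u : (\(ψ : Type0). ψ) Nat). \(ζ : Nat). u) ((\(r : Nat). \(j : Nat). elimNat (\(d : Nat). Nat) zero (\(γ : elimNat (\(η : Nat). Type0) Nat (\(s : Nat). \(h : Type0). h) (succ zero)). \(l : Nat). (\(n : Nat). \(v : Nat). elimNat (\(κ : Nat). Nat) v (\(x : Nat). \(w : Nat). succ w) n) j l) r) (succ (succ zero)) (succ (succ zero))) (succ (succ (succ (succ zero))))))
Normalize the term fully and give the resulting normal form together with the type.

resulting normal form:
  refl (Eq Nat (succ (succ zero)) (succ (succ zero)) -> Nat) (\(i : Eq Nat (succ (succ zero)) (succ (succ zero))). succ (succ (succ (succ zero))))
inferred type:
  Eq (Eq Nat (succ (succ zero)) (succ (succ zero)) -> Nat) (\(i : Eq Nat (succ (succ zero)) (succ (succ zero))). succ (succ (succ (succ zero)))) (\(a : Eq Nat (succ (succ zero)) (succ (succ zero))). succ (succ (succ (succ zero))))
observation: contracting a beta-redex first, the term normalizes in 32 steps.


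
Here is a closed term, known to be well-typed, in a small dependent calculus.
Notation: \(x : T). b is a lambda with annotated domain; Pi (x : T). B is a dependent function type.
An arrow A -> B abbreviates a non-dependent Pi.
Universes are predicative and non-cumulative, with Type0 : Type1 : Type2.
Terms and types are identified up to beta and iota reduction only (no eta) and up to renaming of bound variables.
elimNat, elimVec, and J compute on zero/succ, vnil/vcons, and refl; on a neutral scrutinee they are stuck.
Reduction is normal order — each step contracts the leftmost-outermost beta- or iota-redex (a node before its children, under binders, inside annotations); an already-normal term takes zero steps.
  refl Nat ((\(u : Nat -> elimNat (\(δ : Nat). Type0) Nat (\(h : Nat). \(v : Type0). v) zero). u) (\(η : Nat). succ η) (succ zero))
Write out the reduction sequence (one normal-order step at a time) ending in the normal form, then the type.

normal-order reduction sequence:
  refl Nat ((\(u : Nat -> elimNat (\(δ : Nat). Type0) Nat (\(h : Nat). \(v : Type0). v) zero). u) (\(η : Nat). succ η) (succ zero))
  ~> refl Nat ((\(u : Nat). succ u) (succ zero))
  ~> refl Nat (succ (succ zero))
type:
  Eq Nat (succ (succ zero)) (succ (succ zero))


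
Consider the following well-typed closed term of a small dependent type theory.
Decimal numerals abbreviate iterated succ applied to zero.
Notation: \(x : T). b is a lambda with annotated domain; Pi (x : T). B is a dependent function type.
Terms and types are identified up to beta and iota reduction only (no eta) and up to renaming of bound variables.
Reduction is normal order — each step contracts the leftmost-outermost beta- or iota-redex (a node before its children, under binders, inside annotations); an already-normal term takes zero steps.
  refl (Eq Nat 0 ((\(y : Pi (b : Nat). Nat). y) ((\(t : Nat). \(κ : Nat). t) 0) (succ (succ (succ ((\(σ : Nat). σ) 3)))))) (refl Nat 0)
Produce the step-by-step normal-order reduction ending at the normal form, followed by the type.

reduction (normal order):
  refl (Eq Nat 0 ((\(y : Pi (b : Nat). Nat). y) ((\(t : Nat). \(κ : Nat). t) 0) (succ (succ (succ ((\(σ : Nat). σ) 3)))))) (refl Nat 0)
  ~> refl (Eq Nat 0 ((\(y : Nat). \(b : Nat). y) 0 (succ (succ (succ ((\(t : Nat). t) 3)))))) (refl Nat 0)
  ~> refl (Eq Nat 0 ((\(y : Nat). 0) (succ (succ (succ ((\(b : Nat). b) 3)))))) (refl Nat 0)
  ~> refl (Eq Nat 0 0) (refl Nat 0)
the term's type:
  Eq (Eq Nat 0 0) (refl Nat 0) (refl Nat 0)


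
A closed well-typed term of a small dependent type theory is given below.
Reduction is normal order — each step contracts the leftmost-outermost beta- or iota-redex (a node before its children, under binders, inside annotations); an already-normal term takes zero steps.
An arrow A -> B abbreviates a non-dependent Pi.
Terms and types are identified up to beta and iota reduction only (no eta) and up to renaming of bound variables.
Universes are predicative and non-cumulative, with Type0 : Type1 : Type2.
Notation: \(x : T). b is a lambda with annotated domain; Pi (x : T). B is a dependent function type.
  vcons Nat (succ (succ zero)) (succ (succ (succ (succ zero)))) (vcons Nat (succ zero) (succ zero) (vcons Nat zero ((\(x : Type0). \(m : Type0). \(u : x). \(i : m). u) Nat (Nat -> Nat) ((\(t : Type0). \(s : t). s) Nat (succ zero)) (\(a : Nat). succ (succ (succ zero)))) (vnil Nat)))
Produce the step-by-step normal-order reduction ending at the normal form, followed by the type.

reduction (normal order):
  vcons Nat (succ (succ zero)) (succ (succ (succ (succ zero)))) (vcons Nat (succ zero) (succ zero) (vcons Nat zero ((\(x : Type0). \(m : Type0). \(u : x). \(i : m). u) Nat (Nat -> Nat) ((\(t : Type0). \(s : t). s) Nat (succ zero)) (\(a : Nat). succ (succ (succ zero)))) (vnil Nat)))
  ~> vcons Nat (succ (succ zero)) (succ (succ (succ (succ zero)))) (vcons Nat (succ zero) (succ zero) (vcons Nat zero ((\(x : Type0). \(m : Nat). \(u : x). m) (Nat -> Nat) ((\(i : Type0). \(t : i). t) Nat (succ zero)) (\(s : Nat). succ (succ (succ zero)))) (vnil Nat)))
  ~> vcons Nat (succ (succ zero)) (succ (succ (succ (succ zero)))) (vcons Nat (succ zero) (succ zero) (vcons Nat zero ((\(x : Nat). \(m : Nat -> Nat). x) ((\(u : Type0). \(i : u). i) Nat (succ zero)) (\(t : Nat). succ (succ (succ zero)))) (vnil Nat)))
  ~> vcons Nat (succ (succ zero)) (succ (succ (succ (succ zero)))) (vcons Nat (succ zero) (succ zero) (vcons Nat zero ((\(x : Nat -> Nat). (\(m : Type0). \(u : m). u) Nat (succ zero)) (\(i : Nat). succ (succ (succ zero)))) (vnil Nat)))
  ~> vcons Nat (succ (succ zero)) (succ (succ (succ (succ zero)))) (vcons Nat (succ zero) (succ zero) (vcons Nat zero ((\(x : Type0). \(m : x). m) Nat (succ zero)) (vnil Nat)))
  ~> vcons Nat (succ (succ zero)) (succ (succ (succ (succ zero)))) (vcons Nat (succ zero) (succ zero) (vcons Nat zero ((\(x : Nat). x) (succ zero)) (vnil Nat)))
  ~> vcons Nat (succ (succ zero)) (succ (succ (succ (succ zero)))) (vcons Nat (succ zero) (succ zero) (vcons Nat zero (succ zero) (vnil Nat)))
the term's type:
  Vec Nat (succ (succ (succ zero)))


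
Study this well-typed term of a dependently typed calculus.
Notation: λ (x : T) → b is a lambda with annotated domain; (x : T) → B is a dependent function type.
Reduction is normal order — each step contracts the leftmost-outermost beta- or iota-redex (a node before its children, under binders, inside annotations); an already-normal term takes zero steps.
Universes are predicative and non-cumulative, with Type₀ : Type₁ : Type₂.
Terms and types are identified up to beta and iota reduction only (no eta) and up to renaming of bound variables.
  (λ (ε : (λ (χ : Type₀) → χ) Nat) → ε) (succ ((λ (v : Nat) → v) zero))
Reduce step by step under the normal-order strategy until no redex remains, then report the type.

reduction (normal order):
  (λ (ε : (λ (χ : Type₀) → χ) Nat) → ε) (succ ((λ (v : Nat) → v) zero))
  ~> succ ((λ (ε : Nat) → ε) zero)
  ~> succ zero
the term's type:
  Nat


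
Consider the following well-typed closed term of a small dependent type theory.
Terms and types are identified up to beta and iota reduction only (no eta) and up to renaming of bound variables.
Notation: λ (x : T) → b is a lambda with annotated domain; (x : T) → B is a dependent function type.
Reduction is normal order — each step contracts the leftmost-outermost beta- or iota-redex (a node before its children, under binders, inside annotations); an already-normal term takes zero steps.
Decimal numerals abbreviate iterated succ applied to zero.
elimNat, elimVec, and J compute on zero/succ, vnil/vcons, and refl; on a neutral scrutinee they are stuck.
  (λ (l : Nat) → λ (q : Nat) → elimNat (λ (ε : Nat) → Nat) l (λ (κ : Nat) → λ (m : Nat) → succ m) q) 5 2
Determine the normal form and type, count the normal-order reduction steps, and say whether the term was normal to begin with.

resulting normal form:
  7
type:
  Nat
normal-order step count: 9
term was already normal: no
first redex: a beta-redex


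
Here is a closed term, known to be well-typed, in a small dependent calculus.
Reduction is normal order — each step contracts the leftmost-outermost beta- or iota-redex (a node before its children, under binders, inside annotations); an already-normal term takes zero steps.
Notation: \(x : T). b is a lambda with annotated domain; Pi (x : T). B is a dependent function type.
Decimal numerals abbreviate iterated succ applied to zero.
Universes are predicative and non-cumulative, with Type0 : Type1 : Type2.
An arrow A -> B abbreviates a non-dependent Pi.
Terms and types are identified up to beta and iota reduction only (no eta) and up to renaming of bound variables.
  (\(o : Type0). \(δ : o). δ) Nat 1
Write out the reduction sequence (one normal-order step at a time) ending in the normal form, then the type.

normal-order reduction sequence:
  (\(o : Type0). \(δ : o). δ) Nat 1
  ~> (\(o : Nat). o) 1
  ~> 1
the term's type:
  Nat


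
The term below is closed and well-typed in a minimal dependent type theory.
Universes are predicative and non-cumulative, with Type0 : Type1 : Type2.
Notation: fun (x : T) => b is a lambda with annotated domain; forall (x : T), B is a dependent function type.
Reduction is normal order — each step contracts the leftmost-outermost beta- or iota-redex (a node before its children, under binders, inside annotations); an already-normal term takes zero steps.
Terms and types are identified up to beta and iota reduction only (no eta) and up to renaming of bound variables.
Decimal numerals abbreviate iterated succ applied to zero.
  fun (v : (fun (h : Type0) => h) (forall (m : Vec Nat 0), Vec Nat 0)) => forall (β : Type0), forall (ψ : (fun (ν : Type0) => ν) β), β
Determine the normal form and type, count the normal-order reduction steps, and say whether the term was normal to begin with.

resulting normal form:
  fun (v : forall (h : Vec Nat 0), Vec Nat 0) => forall (m : Type0), forall (β : m), m
the term's type:
  forall (v : forall (h : Vec Nat 0), Vec Nat 0), Type1
normal-order step count: 2
already normal: no
first redex: a beta-redex


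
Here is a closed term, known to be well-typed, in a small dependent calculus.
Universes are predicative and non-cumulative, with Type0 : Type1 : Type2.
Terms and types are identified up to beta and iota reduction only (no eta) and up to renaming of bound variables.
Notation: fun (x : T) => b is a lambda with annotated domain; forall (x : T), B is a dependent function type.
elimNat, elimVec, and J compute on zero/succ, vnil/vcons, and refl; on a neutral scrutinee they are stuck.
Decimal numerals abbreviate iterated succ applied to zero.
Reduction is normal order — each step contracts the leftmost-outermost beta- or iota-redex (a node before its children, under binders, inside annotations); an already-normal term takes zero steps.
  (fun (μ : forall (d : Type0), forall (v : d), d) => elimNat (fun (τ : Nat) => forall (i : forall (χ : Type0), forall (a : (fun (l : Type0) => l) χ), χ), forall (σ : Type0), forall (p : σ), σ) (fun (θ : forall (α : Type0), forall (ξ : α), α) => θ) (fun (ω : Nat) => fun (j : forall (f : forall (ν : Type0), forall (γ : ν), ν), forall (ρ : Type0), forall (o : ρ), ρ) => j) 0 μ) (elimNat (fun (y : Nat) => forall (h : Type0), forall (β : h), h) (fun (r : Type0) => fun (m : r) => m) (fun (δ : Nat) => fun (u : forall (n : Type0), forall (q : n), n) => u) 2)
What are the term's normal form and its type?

normal form:
  fun (μ : Type0) => fun (d : μ) => d
inferred type:
  forall (μ : Type0), forall (d : μ), μ


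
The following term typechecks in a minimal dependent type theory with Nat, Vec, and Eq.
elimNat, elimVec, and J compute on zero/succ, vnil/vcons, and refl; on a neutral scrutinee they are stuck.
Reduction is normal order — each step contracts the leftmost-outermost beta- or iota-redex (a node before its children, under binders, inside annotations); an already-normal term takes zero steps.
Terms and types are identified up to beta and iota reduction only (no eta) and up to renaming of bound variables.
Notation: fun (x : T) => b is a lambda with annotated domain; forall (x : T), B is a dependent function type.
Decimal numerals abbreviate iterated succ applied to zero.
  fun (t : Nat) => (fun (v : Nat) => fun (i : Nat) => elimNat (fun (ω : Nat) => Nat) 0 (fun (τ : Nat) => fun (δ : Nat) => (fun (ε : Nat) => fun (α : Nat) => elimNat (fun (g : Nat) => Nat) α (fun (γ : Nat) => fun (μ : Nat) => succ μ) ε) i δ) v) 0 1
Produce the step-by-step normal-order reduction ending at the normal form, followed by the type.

normal-order reduction sequence:
  fun (t : Nat) => (fun (v : Nat) => fun (i : Nat) => elimNat (fun (ω : Nat) => Nat) 0 (fun (τ : Nat) => fun (δ : Nat) => (fun (ε : Nat) => fun (α : Nat) => elimNat (fun (g : Nat) => Nat) α (fun (γ : Nat) => fun (μ : Nat) => succ μ) ε) i δ) v) 0 1
  ~> fun (t : Nat) => (fun (v : Nat) => elimNat (fun (i : Nat) => Nat) 0 (fun (ω : Nat) => fun (τ : Nat) => (fun (δ : Nat) => fun (ε : Nat) => elimNat (fun (α : Nat) => Nat) ε (fun (g : Nat) => fun (γ : Nat) => succ γ) δ) v τ) 0) 1
  ~> fun (t : Nat) => elimNat (fun (v : Nat) => Nat) 0 (fun (i : Nat) => fun (ω : Nat) => (fun (τ : Nat) => fun (δ : Nat) => elimNat (fun (ε : Nat) => Nat) δ (fun (α : Nat) => fun (g : Nat) => succ g) τ) 1 ω) 0
  ~> fun (t : Nat) => 0
type:
  forall (t : Nat), Nat


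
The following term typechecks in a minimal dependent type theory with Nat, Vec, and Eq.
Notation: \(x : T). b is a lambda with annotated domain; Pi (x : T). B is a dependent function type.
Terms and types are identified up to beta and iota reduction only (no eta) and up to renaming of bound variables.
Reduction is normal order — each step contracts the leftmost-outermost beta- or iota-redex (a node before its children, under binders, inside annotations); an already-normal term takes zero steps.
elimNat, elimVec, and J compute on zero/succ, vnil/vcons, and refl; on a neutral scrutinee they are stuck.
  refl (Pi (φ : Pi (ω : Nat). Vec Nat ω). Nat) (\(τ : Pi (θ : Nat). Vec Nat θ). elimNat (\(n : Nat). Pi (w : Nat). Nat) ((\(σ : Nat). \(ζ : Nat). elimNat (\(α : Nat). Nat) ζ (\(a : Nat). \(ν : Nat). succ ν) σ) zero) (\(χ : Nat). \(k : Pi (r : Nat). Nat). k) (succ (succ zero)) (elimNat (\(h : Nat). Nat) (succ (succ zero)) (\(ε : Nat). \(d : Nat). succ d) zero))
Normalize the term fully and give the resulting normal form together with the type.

normal form:
  refl (Pi (φ : Pi (ω : Nat). Vec Nat ω). Nat) (\(τ : Pi (θ : Nat). Vec Nat θ). succ (succ zero))
inferred type:
  Eq (Pi (φ : Pi (ω : Nat). Vec Nat ω). Nat) (\(τ : Pi (θ : Nat). Vec Nat θ). succ (succ zero)) (\(n : Pi (w : Nat). Vec Nat w). succ (succ zero))


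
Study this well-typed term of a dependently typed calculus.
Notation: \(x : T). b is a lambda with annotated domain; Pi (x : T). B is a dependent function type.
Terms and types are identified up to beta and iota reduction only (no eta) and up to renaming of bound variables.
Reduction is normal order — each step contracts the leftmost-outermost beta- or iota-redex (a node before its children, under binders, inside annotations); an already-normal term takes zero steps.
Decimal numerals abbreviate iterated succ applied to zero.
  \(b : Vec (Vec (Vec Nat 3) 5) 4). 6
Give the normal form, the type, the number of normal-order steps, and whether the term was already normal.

reduced normal form:
  \(b : Vec (Vec (Vec Nat 3) 5) 4). 6
the term's type:
  Pi (b : Vec (Vec (Vec Nat 3) 5) 4). Nat
steps to reach normal form (normal order): 0
started in normal form: yes


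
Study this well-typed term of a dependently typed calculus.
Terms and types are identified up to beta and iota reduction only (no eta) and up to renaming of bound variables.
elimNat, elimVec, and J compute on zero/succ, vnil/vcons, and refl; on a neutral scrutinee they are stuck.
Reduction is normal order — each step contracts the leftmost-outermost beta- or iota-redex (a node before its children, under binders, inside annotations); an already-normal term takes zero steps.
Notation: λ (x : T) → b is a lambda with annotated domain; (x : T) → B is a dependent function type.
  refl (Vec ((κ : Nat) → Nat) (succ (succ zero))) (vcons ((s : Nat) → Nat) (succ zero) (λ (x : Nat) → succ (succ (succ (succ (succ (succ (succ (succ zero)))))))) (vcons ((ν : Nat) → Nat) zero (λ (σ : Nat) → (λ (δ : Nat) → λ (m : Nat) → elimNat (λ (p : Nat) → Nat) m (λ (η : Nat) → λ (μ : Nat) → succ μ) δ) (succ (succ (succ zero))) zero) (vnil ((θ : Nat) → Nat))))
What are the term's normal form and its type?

reduced normal form:
  refl (Vec ((κ : Nat) → Nat) (succ (succ zero))) (vcons ((s : Nat) → Nat) (succ zero) (λ (x : Nat) → succ (succ (succ (succ (succ (succ (succ (succ zero)))))))) (vcons ((ν : Nat) → Nat) zero (λ (σ : Nat) → succ (succ (succ zero))) (vnil ((δ : Nat) → Nat))))
inferred type:
  Eq (Vec ((κ : Nat) → Nat) (succ (succ zero))) (vcons ((s : Nat) → Nat) (succ zero) (λ (x : Nat) → succ (succ (succ (succ (succ (succ (succ (succ zero)))))))) (vcons ((ν : Nat) → Nat) zero (λ (σ : Nat) → succ (succ (succ zero))) (vnil ((δ : Nat) → Nat)))) (vcons ((m : Nat) → Nat) (succ zero) (λ (p : Nat) → succ (succ (succ (succ (succ (succ (succ (succ zero)))))))) (vcons ((η : Nat) → Nat) zero (λ (μ : Nat) → succ (succ (succ zero))) (vnil ((θ : Nat) → Nat))))


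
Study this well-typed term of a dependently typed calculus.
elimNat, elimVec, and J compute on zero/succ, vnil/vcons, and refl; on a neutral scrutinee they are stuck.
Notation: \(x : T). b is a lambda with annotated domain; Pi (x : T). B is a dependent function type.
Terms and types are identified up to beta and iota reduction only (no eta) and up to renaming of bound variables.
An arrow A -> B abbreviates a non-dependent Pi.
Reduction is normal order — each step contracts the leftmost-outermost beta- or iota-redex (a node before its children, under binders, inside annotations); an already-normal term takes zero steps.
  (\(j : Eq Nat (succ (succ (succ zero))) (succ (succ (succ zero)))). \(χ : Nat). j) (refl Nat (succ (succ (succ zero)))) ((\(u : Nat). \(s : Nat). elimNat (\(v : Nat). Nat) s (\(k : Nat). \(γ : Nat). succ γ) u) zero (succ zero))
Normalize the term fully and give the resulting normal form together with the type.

reduced normal form:
  refl Nat (succ (succ (succ zero)))
inferred type:
  Eq Nat (succ (succ (succ zero))) (succ (succ (succ zero)))
observation: the term reaches its normal form after 2 normal-order steps.


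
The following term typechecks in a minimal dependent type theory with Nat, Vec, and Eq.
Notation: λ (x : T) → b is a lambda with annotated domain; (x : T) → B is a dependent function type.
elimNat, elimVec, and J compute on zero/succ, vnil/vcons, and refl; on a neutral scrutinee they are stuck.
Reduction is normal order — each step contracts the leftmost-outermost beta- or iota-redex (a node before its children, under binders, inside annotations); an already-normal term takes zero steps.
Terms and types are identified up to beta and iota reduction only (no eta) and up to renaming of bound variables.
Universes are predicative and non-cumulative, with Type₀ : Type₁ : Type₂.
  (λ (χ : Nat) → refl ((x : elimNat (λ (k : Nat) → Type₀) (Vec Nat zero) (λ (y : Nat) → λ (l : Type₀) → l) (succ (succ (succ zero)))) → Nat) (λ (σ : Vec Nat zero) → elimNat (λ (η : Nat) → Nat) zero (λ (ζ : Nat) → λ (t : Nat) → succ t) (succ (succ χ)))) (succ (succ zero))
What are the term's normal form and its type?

reduced normal form:
  refl ((χ : Vec Nat zero) → Nat) (λ (x : Vec Nat zero) → succ (succ (succ (succ zero))))
the term's type:
  Eq ((χ : Vec Nat zero) → Nat) (λ (x : Vec Nat zero) → succ (succ (succ (succ zero)))) (λ (k : Vec Nat zero) → succ (succ (succ (succ zero))))
observation: contracting a beta-redex first, the term normalizes in 24 steps.


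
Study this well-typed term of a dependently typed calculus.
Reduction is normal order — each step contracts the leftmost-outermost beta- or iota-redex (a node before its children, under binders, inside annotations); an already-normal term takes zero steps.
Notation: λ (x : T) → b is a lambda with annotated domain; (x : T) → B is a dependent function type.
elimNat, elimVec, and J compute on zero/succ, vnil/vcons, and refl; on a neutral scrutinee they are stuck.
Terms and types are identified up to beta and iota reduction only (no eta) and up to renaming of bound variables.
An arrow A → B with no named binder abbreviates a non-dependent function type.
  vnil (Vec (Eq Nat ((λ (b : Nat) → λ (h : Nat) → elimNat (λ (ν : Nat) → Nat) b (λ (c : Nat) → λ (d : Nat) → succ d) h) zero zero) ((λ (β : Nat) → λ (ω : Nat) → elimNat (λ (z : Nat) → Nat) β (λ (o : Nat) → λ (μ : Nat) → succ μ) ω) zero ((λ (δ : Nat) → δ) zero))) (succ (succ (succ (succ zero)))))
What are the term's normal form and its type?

reduced normal form:
  vnil (Vec (Eq Nat zero zero) (succ (succ (succ (succ zero)))))
the term's type:
  Vec (Vec (Eq Nat zero zero) (succ (succ (succ (succ zero))))) zero


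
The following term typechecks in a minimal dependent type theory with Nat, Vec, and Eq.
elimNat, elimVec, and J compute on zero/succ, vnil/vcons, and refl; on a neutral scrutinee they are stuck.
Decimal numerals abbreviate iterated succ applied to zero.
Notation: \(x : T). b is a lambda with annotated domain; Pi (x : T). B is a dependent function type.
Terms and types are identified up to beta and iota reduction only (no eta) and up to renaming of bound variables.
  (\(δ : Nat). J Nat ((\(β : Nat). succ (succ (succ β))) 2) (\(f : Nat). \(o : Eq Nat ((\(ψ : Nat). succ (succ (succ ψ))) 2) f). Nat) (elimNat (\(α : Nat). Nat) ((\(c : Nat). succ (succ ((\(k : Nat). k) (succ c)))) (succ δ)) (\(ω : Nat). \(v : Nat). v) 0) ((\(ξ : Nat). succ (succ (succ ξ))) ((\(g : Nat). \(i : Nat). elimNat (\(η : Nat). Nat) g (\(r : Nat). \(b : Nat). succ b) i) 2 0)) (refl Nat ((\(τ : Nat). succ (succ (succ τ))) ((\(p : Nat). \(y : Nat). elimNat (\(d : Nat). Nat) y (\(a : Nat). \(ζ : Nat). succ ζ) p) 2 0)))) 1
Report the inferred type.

inferred type:
  Nat


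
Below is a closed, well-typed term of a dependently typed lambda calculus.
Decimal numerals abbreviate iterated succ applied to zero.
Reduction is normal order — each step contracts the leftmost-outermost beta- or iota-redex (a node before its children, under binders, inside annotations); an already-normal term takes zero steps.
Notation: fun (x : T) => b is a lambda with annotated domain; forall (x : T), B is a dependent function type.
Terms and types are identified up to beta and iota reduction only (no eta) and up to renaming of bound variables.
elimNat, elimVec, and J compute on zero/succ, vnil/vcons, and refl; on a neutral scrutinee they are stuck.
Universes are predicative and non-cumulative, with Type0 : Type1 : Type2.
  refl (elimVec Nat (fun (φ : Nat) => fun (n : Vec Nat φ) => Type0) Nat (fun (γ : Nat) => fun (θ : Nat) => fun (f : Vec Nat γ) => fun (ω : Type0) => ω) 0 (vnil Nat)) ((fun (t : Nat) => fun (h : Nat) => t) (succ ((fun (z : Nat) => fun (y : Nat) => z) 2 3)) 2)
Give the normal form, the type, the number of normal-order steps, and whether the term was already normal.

normal form:
  refl Nat 3
inferred type:
  Eq Nat 3 3
reduction steps (normal order): 5
already normal: no
first redex: an elimVec iota-redex
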